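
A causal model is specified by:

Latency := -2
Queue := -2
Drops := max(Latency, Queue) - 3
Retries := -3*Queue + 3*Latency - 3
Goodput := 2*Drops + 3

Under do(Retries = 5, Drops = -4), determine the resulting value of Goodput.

The joint intervention fixes Retries = 5, Drops = -4, removing each variable's own equation.
Goodput = 2*Drops + 3  [with Drops=-4]  = -5

-5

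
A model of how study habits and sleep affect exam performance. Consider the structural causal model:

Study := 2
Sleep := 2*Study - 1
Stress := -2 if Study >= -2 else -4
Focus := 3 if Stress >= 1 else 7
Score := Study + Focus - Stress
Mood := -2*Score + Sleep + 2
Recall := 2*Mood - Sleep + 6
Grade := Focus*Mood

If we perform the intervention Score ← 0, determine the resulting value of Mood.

The intervention breaks the incoming arrows to Score: Score := Study + Focus - Stress no longer applies, and Score = 0.
Sleep = 2*Study - 1  [with Study=2]  = 3
Mood = -2*Score + Sleep + 2  [with Score=0, Sleep=3]  = 5

5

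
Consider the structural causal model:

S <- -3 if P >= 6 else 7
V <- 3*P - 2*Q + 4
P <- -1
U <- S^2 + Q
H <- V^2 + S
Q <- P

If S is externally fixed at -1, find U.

do(S=-1) replaces the equation S <- -3 if P >= 6 else 7 with the constant S = -1.
Q = P  [with P=-1]  = -1
U = S^2 + Q  [with S=-1, Q=-1]  = 0

0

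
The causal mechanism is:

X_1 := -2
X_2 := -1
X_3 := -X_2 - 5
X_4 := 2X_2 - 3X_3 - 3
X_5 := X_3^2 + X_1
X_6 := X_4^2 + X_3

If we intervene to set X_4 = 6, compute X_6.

32

Under do(X_4=6), the mechanism X_4 := 2X_2 - 3X_3 - 3 is discarded; X_4 is fixed at 6.
X_3 = -X_2 - 5  [with X_2=-1]  = -4
X_6 = X_4^2 + X_3  [with X_4=6, X_3=-4]  = 32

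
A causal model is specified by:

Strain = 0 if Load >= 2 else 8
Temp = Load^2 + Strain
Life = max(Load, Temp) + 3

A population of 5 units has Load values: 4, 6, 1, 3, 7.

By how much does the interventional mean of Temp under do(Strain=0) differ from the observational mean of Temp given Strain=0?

Every unit gets Strain=0 under the intervention. Temp values become 16, 36, 1, 9, 49; E[Temp|do(Strain=0)] = 22.2.
Conditioning on Strain=0 selects the 4 unit(s) with Load ∈ {4, 6, 3, 7}. Their Temp values: 16, 36, 9, 49. Mean = 27.5.
Difference = 22.2 − 27.5 = -5.3.

-5.3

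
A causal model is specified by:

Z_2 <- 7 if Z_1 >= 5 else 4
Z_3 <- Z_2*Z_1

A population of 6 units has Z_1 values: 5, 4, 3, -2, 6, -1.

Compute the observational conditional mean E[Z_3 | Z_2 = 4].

4

Conditioning on Z_2=4 selects the 4 unit(s) with Z_1 ∈ {4, 3, -2, -1}. Their Z_3 values: 16, 12, -8, -4. Mean = 4.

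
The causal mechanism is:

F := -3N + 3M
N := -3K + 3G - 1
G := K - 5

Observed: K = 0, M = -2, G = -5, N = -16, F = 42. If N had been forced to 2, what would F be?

Intervening sets N = 2 and removes its equation (N := -3K + 3G - 1).
F = -3N + 3M  [with N=2, M=-2]  = -12

-12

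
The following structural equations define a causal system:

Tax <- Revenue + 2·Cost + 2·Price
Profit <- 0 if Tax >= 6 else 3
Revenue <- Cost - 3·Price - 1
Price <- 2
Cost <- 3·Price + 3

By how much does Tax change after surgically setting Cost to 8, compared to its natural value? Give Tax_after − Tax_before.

Under do(Cost=8), the mechanism Cost <- 3·Price + 3 is discarded; Cost is fixed at 8.
Revenue = Cost - 3·Price - 1  [with Cost=8, Price=2]  = 1
Tax = Revenue + 2·Cost + 2·Price  [with Revenue=1, Cost=8, Price=2]  = 21
Without intervention: Cost = 3·Price + 3  [with Price=2]  = 9; Revenue = Cost - 3·Price - 1  [with Cost=9, Price=2]  = 2; Tax = Revenue + 2·Cost + 2·Price  [with Revenue=2, Cost=9, Price=2]  = 24.
Change = 21 − 24 = -3.

-3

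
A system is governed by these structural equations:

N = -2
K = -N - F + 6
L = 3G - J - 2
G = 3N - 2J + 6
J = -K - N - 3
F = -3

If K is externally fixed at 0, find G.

do(K=0) replaces the equation K = -N - F + 6 with the constant K = 0.
J = -K - N - 3  [with K=0, N=-2]  = -1
G = 3N - 2J + 6  [with N=-2, J=-1]  = 2

2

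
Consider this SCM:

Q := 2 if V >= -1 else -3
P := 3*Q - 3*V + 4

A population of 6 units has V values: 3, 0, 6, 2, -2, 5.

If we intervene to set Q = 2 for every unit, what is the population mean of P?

The intervention sets Q=2 in all 6 units regardless of V. Recomputing P per unit gives 1, 10, -8, 4, 16, -5; average 3.

3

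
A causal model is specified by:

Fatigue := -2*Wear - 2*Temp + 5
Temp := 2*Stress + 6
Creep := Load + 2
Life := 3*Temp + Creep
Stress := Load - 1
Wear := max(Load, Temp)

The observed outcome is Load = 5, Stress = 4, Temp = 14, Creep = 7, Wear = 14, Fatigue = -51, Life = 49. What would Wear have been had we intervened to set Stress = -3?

do(Stress=-3) replaces the equation Stress := Load - 1 with the constant Stress = -3.
Temp = 2*Stress + 6  [with Stress=-3]  = 0
Wear = max(Load, Temp)  [with Load=5, Temp=0]  = 5

5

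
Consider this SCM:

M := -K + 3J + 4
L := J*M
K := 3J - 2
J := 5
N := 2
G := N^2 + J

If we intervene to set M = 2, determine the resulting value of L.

Intervening sets M = 2 and removes its equation (M := -K + 3J + 4).
L = J*M  [with J=5, M=2]  = 10

10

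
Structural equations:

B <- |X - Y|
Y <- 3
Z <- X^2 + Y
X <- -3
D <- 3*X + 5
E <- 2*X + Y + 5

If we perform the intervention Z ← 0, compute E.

The intervention breaks the incoming arrows to Z: Z <- X^2 + Y no longer applies, and Z = 0.
Since E is not a descendant of the intervened variable, it is unaffected.
E = 2*X + Y + 5  [with X=-3, Y=3]  = 2

2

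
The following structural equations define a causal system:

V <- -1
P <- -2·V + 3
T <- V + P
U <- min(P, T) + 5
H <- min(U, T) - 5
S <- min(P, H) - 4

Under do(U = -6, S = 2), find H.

-11

Setting U = -6, S = 2 by intervention discards those variables' equations.
P = -2·V + 3  [with V=-1]  = 5
T = V + P  [with V=-1, P=5]  = 4
H = min(U, T) - 5  [with U=-6, T=4]  = -11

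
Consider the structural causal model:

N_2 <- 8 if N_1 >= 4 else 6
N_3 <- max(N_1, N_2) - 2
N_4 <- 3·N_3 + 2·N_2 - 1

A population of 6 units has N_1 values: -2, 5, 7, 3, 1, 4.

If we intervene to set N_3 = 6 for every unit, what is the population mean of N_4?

Every unit gets N_3=6 under the intervention. N_4 values become 29, 33, 33, 29, 29, 33; E[N_4|do(N_3=6)] = 31.

31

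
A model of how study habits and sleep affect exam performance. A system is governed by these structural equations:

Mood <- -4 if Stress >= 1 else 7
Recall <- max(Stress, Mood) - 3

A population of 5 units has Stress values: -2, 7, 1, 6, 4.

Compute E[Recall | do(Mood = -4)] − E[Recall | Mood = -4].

Under do(Mood=-4), Mood's equation is replaced by Mood=-4 for every unit. Per-unit Recall: -5, 4, -2, 3, 1. Mean = 0.2.
E[Recall|Mood=-4] averages over only the 4 units with Mood=-4 (Stress = 7, 1, 6, 4): Recall = 4, -2, 3, 1, mean 1.5.
Difference = 0.2 − 1.5 = -1.3.

-1.3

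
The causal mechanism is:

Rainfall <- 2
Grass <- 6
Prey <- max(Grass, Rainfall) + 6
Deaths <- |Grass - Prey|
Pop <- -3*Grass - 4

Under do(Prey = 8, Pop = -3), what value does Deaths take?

The joint intervention fixes Prey = 8, Pop = -3, removing each variable's own equation.
Deaths = |Grass - Prey|  [with Grass=6, Prey=8]  = 2

2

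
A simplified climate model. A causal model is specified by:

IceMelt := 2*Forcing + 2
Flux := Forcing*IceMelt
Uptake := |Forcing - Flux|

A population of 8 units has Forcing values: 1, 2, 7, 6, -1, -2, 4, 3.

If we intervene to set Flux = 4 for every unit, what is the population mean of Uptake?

Under do(Flux=4), Flux's equation is replaced by Flux=4 for every unit. Per-unit Uptake: 3, 2, 3, 2, 5, 6, 0, 1. Mean = 2.75.

2.75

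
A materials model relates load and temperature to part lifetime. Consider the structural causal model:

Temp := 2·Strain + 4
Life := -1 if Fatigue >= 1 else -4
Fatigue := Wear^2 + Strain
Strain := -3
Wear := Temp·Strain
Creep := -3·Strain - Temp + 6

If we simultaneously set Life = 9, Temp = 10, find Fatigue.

The joint intervention fixes Life = 9, Temp = 10, removing each variable's own equation.
Wear = Temp·Strain  [with Temp=10, Strain=-3]  = -30
Fatigue = Wear^2 + Strain  [with Wear=-30, Strain=-3]  = 897

897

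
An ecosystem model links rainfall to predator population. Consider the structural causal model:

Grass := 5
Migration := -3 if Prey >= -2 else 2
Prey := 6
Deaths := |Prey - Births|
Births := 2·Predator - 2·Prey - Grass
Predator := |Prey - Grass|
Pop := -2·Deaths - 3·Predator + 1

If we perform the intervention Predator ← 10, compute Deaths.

3

do(Predator=10) replaces the equation Predator := |Prey - Grass| with the constant Predator = 10.
Births = 2·Predator - 2·Prey - Grass  [with Predator=10, Prey=6, Grass=5]  = 3
Deaths = |Prey - Births|  [with Prey=6, Births=3]  = 3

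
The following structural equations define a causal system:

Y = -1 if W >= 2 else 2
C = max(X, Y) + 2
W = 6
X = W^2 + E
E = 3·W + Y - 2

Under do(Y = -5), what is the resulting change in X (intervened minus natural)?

-4

Under do(Y=-5), the mechanism Y = -1 if W >= 2 else 2 is discarded; Y is fixed at -5.
E = 3·W + Y - 2  [with W=6, Y=-5]  = 11
X = W^2 + E  [with W=6, E=11]  = 47
Without intervention: Y = -1 if W >= 2 else 2  [with W=6]  = -1; E = 3·W + Y - 2  [with W=6, Y=-1]  = 15; X = W^2 + E  [with W=6, E=15]  = 51.
Change = 47 − 51 = -4.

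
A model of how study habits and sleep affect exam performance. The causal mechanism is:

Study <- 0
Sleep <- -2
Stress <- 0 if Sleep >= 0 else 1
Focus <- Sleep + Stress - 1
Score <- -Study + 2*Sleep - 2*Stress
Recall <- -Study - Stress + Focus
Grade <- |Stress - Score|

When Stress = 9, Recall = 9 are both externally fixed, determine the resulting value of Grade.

Under do(Stress = 9, Recall = 9), each intervened variable's structural equation is replaced by its fixed value.
Score = -Study + 2*Sleep - 2*Stress  [with Study=0, Sleep=-2, Stress=9]  = -22
Grade = |Stress - Score|  [with Stress=9, Score=-22]  = 31

31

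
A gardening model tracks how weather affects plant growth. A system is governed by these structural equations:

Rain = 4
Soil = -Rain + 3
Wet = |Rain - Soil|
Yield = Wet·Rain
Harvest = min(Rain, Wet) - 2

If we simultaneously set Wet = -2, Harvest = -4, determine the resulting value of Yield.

The joint intervention fixes Wet = -2, Harvest = -4, removing each variable's own equation.
Yield = Wet·Rain  [with Wet=-2, Rain=4]  = -8

-8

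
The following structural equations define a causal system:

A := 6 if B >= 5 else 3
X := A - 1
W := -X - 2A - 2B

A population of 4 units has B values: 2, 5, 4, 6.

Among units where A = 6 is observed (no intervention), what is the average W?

Observing A=6 restricts to units where A's equation naturally yields 6: B ∈ {5, 6}. In that subpopulation W = -27, -29, mean -28.

-28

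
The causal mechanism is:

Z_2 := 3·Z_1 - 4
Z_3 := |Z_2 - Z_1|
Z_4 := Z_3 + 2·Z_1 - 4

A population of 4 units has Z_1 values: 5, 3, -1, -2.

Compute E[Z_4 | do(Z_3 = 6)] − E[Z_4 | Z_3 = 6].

-1.5

Under do(Z_3=6), Z_3's equation is replaced by Z_3=6 for every unit. Per-unit Z_4: 12, 8, 0, -2. Mean = 4.5.
Conditioning on Z_3=6 selects the 2 unit(s) with Z_1 ∈ {5, -1}. Their Z_4 values: 12, 0. Mean = 6.
Difference = 4.5 − 6 = -1.5.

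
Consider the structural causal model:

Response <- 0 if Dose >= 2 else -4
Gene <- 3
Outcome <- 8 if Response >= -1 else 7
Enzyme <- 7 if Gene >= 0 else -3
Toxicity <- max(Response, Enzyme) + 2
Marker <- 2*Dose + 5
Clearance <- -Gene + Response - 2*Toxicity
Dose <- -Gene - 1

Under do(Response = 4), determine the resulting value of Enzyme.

do(Response=4) replaces the equation Response <- 0 if Dose >= 2 else -4 with the constant Response = 4.
Enzyme is not downstream of the intervention, so its value is determined by the original equations.
Enzyme = 7 if Gene >= 0 else -3  [with Gene=3]  = 7

7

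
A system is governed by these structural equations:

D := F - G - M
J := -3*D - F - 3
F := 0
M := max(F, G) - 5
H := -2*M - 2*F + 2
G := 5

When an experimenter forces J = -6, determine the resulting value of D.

do(J=-6) replaces the equation J := -3*D - F - 3 with the constant J = -6.
No directed path runs from J to D, so D keeps its natural value.
M = max(F, G) - 5  [with F=0, G=5]  = 0
D = F - G - M  [with F=0, G=5, M=0]  = -5

-5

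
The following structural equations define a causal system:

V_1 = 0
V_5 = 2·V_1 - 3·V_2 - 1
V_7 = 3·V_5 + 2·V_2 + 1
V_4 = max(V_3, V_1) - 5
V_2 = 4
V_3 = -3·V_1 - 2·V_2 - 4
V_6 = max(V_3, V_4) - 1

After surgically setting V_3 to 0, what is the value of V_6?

The intervention breaks the incoming arrows to V_3: V_3 = -3·V_1 - 2·V_2 - 4 no longer applies, and V_3 = 0.
V_4 = max(V_3, V_1) - 5  [with V_3=0, V_1=0]  = -5
V_6 = max(V_3, V_4) - 1  [with V_3=0, V_4=-5]  = -1

-1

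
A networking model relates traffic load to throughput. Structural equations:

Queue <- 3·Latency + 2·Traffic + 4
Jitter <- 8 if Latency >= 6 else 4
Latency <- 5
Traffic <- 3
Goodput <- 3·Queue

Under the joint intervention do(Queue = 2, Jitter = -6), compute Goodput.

Setting Queue = 2, Jitter = -6 by intervention discards those variables' equations.
Goodput = 3·Queue  [with Queue=2]  = 6

6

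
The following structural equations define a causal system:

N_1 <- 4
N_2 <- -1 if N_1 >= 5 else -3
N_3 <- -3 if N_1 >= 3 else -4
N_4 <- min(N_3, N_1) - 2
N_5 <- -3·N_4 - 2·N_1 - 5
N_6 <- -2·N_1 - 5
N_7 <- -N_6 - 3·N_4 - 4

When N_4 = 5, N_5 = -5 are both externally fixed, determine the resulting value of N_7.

-6

Under do(N_4 = 5, N_5 = -5), each intervened variable's structural equation is replaced by its fixed value.
N_6 = -2·N_1 - 5  [with N_1=4]  = -13
N_7 = -N_6 - 3·N_4 - 4  [with N_6=-13, N_4=5]  = -6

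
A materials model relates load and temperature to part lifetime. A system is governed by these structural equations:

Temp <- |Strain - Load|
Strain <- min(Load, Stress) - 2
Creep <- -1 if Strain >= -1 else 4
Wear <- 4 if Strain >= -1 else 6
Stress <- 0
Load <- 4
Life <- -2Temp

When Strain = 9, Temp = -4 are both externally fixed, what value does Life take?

8

Under do(Strain = 9, Temp = -4), each intervened variable's structural equation is replaced by its fixed value.
Life = -2Temp  [with Temp=-4]  = 8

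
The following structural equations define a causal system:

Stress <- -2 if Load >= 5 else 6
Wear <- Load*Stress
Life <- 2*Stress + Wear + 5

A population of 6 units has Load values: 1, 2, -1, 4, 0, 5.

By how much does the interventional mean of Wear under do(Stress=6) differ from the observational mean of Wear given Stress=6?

Every unit gets Stress=6 under the intervention. Wear values become 6, 12, -6, 24, 0, 30; E[Wear|do(Stress=6)] = 11.
Observing Stress=6 restricts to units where Stress's equation naturally yields 6: Load ∈ {1, 2, -1, 4, 0}. In that subpopulation Wear = 6, 12, -6, 24, 0, mean 7.2.
Difference = 11 − 7.2 = 3.8.

3.8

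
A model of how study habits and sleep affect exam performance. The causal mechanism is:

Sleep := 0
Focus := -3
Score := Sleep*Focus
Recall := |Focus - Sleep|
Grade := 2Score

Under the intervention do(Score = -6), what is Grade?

do(Score=-6) replaces the equation Score := Sleep*Focus with the constant Score = -6.
Grade = 2Score  [with Score=-6]  = -12

-12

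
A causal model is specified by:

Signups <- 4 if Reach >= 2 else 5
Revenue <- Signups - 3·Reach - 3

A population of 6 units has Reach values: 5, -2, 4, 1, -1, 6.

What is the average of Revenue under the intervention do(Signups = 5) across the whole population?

The intervention sets Signups=5 in all 6 units regardless of Reach. Recomputing Revenue per unit gives -13, 8, -10, -1, 5, -16; average -4.5.

-4.5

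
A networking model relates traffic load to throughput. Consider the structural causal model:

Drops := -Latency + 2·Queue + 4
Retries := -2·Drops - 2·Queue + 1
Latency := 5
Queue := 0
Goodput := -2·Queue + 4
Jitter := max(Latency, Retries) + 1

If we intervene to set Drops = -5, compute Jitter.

12

do(Drops=-5) replaces the equation Drops := -Latency + 2·Queue + 4 with the constant Drops = -5.
Retries = -2·Drops - 2·Queue + 1  [with Drops=-5, Queue=0]  = 11
Jitter = max(Latency, Retries) + 1  [with Latency=5, Retries=11]  = 12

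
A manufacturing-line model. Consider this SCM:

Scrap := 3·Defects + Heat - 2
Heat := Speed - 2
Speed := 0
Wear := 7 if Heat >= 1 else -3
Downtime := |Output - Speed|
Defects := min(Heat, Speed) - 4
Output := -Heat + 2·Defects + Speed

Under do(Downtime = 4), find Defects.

Under do(Downtime=4), the mechanism Downtime := |Output - Speed| is discarded; Downtime is fixed at 4.
Since Defects is not a descendant of the intervened variable, it is unaffected.
Heat = Speed - 2  [with Speed=0]  = -2
Defects = min(Heat, Speed) - 4  [with Heat=-2, Speed=0]  = -6

-6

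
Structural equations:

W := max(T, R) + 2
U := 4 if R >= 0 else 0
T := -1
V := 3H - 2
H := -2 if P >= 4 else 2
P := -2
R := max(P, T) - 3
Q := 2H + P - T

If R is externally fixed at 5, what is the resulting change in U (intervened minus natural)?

The intervention breaks the incoming arrows to R: R := max(P, T) - 3 no longer applies, and R = 5.
U = 4 if R >= 0 else 0  [with R=5]  = 4
Without intervention: R = max(P, T) - 3  [with P=-2, T=-1]  = -4; U = 4 if R >= 0 else 0  [with R=-4]  = 0.
Change = 4 − 0 = 4.

4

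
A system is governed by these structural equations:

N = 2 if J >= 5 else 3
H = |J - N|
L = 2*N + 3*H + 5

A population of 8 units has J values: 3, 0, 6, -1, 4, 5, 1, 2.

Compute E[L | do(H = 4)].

22.5

Every unit gets H=4 under the intervention. L values become 23, 23, 21, 23, 23, 21, 23, 23; E[L|do(H=4)] = 22.5.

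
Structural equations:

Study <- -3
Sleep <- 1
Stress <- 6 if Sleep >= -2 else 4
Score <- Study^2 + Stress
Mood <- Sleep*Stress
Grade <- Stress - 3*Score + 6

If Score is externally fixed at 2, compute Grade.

6

Under do(Score=2), the mechanism Score <- Study^2 + Stress is discarded; Score is fixed at 2.
Stress = 6 if Sleep >= -2 else 4  [with Sleep=1]  = 6
Grade = Stress - 3*Score + 6  [with Stress=6, Score=2]  = 6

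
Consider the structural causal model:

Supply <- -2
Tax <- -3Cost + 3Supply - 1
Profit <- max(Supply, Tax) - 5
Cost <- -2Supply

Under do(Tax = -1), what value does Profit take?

-6

The intervention breaks the incoming arrows to Tax: Tax <- -3Cost + 3Supply - 1 no longer applies, and Tax = -1.
Profit = max(Supply, Tax) - 5  [with Supply=-2, Tax=-1]  = -6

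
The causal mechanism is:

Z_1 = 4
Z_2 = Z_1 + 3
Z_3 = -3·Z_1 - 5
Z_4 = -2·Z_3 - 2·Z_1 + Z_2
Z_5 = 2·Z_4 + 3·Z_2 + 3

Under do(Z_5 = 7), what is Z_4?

The intervention breaks the incoming arrows to Z_5: Z_5 = 2·Z_4 + 3·Z_2 + 3 no longer applies, and Z_5 = 7.
Since Z_4 is not a descendant of the intervened variable, it is unaffected.
Z_2 = Z_1 + 3  [with Z_1=4]  = 7
Z_3 = -3·Z_1 - 5  [with Z_1=4]  = -17
Z_4 = -2·Z_3 - 2·Z_1 + Z_2  [with Z_3=-17, Z_1=4, Z_2=7]  = 33

33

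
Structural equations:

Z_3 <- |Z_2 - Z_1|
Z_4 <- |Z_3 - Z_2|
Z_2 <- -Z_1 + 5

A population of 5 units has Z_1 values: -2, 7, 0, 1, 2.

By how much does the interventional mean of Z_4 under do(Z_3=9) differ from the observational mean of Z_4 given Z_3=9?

do(Z_3=9) breaks Z_3's dependence on Z_1. With Z_3=9 fixed, Z_4 across the units is 2, 11, 4, 5, 6, mean 5.6.
Observing Z_3=9 restricts to units where Z_3's equation naturally yields 9: Z_1 ∈ {-2, 7}. In that subpopulation Z_4 = 2, 11, mean 6.5.
Difference = 5.6 − 6.5 = -0.9.

-0.9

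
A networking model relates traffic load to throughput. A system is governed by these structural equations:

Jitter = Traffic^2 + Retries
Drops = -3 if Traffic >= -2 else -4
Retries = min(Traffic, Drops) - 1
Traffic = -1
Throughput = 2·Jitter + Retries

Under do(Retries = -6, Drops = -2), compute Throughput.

Setting Retries = -6, Drops = -2 by intervention discards those variables' equations.
Jitter = Traffic^2 + Retries  [with Traffic=-1, Retries=-6]  = -5
Throughput = 2·Jitter + Retries  [with Jitter=-5, Retries=-6]  = -16

-16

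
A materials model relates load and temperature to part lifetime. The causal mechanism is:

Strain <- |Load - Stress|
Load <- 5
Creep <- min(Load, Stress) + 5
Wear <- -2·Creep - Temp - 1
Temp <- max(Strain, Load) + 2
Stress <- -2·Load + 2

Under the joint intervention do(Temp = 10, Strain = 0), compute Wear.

-5

The joint intervention fixes Temp = 10, Strain = 0, removing each variable's own equation.
Stress = -2·Load + 2  [with Load=5]  = -8
Creep = min(Load, Stress) + 5  [with Load=5, Stress=-8]  = -3
Wear = -2·Creep - Temp - 1  [with Creep=-3, Temp=10]  = -5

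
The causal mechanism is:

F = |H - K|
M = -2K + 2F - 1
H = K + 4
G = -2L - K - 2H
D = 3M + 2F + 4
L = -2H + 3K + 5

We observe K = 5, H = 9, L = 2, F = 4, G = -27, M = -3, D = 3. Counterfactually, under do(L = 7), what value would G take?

do(L=7) replaces the equation L = -2H + 3K + 5 with the constant L = 7.
H = K + 4  [with K=5]  = 9
G = -2L - K - 2H  [with L=7, K=5, H=9]  = -37

-37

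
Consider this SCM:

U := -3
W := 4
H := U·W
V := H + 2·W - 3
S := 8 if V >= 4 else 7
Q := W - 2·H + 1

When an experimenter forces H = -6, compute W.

4

Under do(H=-6), the mechanism H := U·W is discarded; H is fixed at -6.
Since W is not a descendant of the intervened variable, it is unaffected.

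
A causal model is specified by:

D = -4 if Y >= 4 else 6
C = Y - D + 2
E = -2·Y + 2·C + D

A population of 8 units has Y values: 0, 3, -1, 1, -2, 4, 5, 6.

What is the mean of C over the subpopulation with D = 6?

Observing D=6 restricts to units where D's equation naturally yields 6: Y ∈ {0, 3, -1, 1, -2}. In that subpopulation C = -4, -1, -5, -3, -6, mean -3.8.

-3.8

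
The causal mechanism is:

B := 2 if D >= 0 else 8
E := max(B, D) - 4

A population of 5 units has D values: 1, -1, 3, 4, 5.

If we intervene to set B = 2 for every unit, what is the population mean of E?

-0.8

Every unit gets B=2 under the intervention. E values become -2, -2, -1, 0, 1; E[E|do(B=2)] = -0.8.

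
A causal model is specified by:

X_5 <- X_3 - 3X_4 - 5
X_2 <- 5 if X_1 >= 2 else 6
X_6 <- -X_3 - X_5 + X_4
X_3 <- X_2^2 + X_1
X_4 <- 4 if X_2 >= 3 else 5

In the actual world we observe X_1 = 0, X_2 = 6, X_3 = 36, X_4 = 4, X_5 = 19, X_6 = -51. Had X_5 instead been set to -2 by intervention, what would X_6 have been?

-30

The intervention breaks the incoming arrows to X_5: X_5 <- X_3 - 3X_4 - 5 no longer applies, and X_5 = -2.
X_2 = 5 if X_1 >= 2 else 6  [with X_1=0]  = 6
X_3 = X_2^2 + X_1  [with X_2=6, X_1=0]  = 36
X_4 = 4 if X_2 >= 3 else 5  [with X_2=6]  = 4
X_6 = -X_3 - X_5 + X_4  [with X_3=36, X_5=-2, X_4=4]  = -30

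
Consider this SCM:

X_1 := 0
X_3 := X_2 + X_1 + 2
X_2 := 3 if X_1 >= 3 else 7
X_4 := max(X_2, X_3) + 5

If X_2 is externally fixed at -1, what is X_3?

1

The intervention breaks the incoming arrows to X_2: X_2 := 3 if X_1 >= 3 else 7 no longer applies, and X_2 = -1.
X_3 = X_2 + X_1 + 2  [with X_2=-1, X_1=0]  = 1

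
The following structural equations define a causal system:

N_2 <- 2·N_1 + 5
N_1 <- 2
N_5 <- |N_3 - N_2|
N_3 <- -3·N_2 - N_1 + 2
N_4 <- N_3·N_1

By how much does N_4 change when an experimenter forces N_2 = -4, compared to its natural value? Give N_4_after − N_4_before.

78

Under do(N_2=-4), the mechanism N_2 <- 2·N_1 + 5 is discarded; N_2 is fixed at -4.
N_3 = -3·N_2 - N_1 + 2  [with N_2=-4, N_1=2]  = 12
N_4 = N_3·N_1  [with N_3=12, N_1=2]  = 24
Without intervention: N_2 = 2·N_1 + 5  [with N_1=2]  = 9; N_3 = -3·N_2 - N_1 + 2  [with N_2=9, N_1=2]  = -27; N_4 = N_3·N_1  [with N_3=-27, N_1=2]  = -54.
Change = 24 − (-54) = 78.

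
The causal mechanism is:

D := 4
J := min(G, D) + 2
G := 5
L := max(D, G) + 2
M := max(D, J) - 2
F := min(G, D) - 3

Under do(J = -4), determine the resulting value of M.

2

Intervening sets J = -4 and removes its equation (J := min(G, D) + 2).
M = max(D, J) - 2  [with D=4, J=-4]  = 2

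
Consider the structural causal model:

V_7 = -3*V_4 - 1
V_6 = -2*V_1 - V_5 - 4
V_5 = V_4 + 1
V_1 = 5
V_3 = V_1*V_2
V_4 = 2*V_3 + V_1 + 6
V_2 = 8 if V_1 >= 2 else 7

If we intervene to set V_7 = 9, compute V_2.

Under do(V_7=9), the mechanism V_7 = -3*V_4 - 1 is discarded; V_7 is fixed at 9.
V_2 is not downstream of the intervention, so its value is determined by the original equations.
V_2 = 8 if V_1 >= 2 else 7  [with V_1=5]  = 8

8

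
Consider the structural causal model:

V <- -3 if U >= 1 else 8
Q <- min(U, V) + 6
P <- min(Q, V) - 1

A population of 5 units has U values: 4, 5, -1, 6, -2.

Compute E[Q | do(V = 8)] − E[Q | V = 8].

3.9

Every unit gets V=8 under the intervention. Q values become 10, 11, 5, 12, 4; E[Q|do(V=8)] = 8.4.
Observing V=8 restricts to units where V's equation naturally yields 8: U ∈ {-1, -2}. In that subpopulation Q = 5, 4, mean 4.5.
Difference = 8.4 − 4.5 = 3.9.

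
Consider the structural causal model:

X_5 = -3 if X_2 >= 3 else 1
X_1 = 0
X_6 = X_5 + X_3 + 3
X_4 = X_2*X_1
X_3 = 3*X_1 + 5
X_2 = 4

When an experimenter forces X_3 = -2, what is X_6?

The intervention breaks the incoming arrows to X_3: X_3 = 3*X_1 + 5 no longer applies, and X_3 = -2.
X_5 = -3 if X_2 >= 3 else 1  [with X_2=4]  = -3
X_6 = X_5 + X_3 + 3  [with X_5=-3, X_3=-2]  = -2

-2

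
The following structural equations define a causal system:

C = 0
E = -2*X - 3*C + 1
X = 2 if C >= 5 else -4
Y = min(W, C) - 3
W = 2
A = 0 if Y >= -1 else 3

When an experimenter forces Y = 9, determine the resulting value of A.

The intervention breaks the incoming arrows to Y: Y = min(W, C) - 3 no longer applies, and Y = 9.
A = 0 if Y >= -1 else 3  [with Y=9]  = 0

0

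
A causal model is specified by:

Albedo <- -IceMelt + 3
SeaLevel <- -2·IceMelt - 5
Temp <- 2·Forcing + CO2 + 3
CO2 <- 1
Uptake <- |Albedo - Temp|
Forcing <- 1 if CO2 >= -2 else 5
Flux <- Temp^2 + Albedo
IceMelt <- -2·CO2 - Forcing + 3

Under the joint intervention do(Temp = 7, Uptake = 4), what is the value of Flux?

Under do(Temp = 7, Uptake = 4), each intervened variable's structural equation is replaced by its fixed value.
Forcing = 1 if CO2 >= -2 else 5  [with CO2=1]  = 1
IceMelt = -2·CO2 - Forcing + 3  [with CO2=1, Forcing=1]  = 0
Albedo = -IceMelt + 3  [with IceMelt=0]  = 3
Flux = Temp^2 + Albedo  [with Temp=7, Albedo=3]  = 52

52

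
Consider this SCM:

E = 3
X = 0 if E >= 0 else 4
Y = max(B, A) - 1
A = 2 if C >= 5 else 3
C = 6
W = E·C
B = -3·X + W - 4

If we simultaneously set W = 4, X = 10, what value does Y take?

1

Under do(W = 4, X = 10), each intervened variable's structural equation is replaced by its fixed value.
B = -3·X + W - 4  [with X=10, W=4]  = -30
A = 2 if C >= 5 else 3  [with C=6]  = 2
Y = max(B, A) - 1  [with B=-30, A=2]  = 1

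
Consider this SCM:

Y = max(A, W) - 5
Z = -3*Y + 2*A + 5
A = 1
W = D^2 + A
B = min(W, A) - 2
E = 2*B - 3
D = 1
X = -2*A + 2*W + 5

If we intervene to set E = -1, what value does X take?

The intervention breaks the incoming arrows to E: E = 2*B - 3 no longer applies, and E = -1.
X is not downstream of the intervention, so its value is determined by the original equations.
W = D^2 + A  [with D=1, A=1]  = 2
X = -2*A + 2*W + 5  [with A=1, W=2]  = 7

7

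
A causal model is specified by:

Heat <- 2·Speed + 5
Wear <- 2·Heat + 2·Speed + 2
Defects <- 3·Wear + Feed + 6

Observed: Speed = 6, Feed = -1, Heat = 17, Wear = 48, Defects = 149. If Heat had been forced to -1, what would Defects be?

do(Heat=-1) replaces the equation Heat <- 2·Speed + 5 with the constant Heat = -1.
Wear = 2·Heat + 2·Speed + 2  [with Heat=-1, Speed=6]  = 12
Defects = 3·Wear + Feed + 6  [with Wear=12, Feed=-1]  = 41

41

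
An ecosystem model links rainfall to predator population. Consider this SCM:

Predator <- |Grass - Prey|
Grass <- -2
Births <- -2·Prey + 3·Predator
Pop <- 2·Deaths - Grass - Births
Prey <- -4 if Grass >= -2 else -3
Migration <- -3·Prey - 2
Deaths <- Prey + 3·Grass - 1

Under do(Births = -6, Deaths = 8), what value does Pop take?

Under do(Births = -6, Deaths = 8), each intervened variable's structural equation is replaced by its fixed value.
Pop = 2·Deaths - Grass - Births  [with Deaths=8, Grass=-2, Births=-6]  = 24

24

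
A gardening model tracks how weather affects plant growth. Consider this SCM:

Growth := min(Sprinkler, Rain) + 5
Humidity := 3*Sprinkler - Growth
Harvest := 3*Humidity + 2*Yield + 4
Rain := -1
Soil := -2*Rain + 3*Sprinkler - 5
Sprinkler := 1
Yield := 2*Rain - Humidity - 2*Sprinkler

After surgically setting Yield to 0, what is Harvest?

1

Intervening sets Yield = 0 and removes its equation (Yield := 2*Rain - Humidity - 2*Sprinkler).
Growth = min(Sprinkler, Rain) + 5  [with Sprinkler=1, Rain=-1]  = 4
Humidity = 3*Sprinkler - Growth  [with Sprinkler=1, Growth=4]  = -1
Harvest = 3*Humidity + 2*Yield + 4  [with Humidity=-1, Yield=0]  = 1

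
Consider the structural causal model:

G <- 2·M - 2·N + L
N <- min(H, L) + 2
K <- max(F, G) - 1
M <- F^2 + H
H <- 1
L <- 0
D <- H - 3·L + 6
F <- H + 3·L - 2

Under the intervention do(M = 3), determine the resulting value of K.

1

Intervening sets M = 3 and removes its equation (M <- F^2 + H).
N = min(H, L) + 2  [with H=1, L=0]  = 2
F = H + 3·L - 2  [with H=1, L=0]  = -1
G = 2·M - 2·N + L  [with M=3, N=2, L=0]  = 2
K = max(F, G) - 1  [with F=-1, G=2]  = 1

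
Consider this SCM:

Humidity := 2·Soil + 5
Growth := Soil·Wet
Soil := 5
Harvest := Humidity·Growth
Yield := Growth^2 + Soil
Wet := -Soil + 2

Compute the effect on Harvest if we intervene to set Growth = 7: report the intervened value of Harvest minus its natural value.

The intervention breaks the incoming arrows to Growth: Growth := Soil·Wet no longer applies, and Growth = 7.
Humidity = 2·Soil + 5  [with Soil=5]  = 15
Harvest = Humidity·Growth  [with Humidity=15, Growth=7]  = 105
Without intervention: Wet = -Soil + 2  [with Soil=5]  = -3; Growth = Soil·Wet  [with Soil=5, Wet=-3]  = -15; Humidity = 2·Soil + 5  [with Soil=5]  = 15; Harvest = Humidity·Growth  [with Humidity=15, Growth=-15]  = -225.
Change = 105 − (-225) = 330.

330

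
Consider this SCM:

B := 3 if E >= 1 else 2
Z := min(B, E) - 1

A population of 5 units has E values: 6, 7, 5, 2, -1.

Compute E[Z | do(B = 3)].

Every unit gets B=3 under the intervention. Z values become 2, 2, 2, 1, -2; E[Z|do(B=3)] = 1.

1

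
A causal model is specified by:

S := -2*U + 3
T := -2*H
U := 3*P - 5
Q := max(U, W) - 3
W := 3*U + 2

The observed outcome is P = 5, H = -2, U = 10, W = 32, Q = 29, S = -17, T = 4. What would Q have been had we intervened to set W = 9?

7

Intervening sets W = 9 and removes its equation (W := 3*U + 2).
U = 3*P - 5  [with P=5]  = 10
Q = max(U, W) - 3  [with U=10, W=9]  = 7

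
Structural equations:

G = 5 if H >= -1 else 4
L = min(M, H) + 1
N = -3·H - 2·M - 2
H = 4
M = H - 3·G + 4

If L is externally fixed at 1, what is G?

5

The intervention breaks the incoming arrows to L: L = min(M, H) + 1 no longer applies, and L = 1.
Since G is not a descendant of the intervened variable, it is unaffected.
G = 5 if H >= -1 else 4  [with H=4]  = 5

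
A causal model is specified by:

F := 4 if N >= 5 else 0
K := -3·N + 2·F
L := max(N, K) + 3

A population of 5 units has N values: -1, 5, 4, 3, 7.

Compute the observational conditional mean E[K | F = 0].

Observing F=0 restricts to units where F's equation naturally yields 0: N ∈ {-1, 4, 3}. In that subpopulation K = 3, -12, -9, mean -6.

-6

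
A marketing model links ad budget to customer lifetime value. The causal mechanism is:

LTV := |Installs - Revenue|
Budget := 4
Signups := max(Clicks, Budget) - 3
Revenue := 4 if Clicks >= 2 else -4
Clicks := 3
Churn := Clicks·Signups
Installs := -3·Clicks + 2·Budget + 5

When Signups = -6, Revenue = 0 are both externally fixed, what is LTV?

4

Setting Signups = -6, Revenue = 0 by intervention discards those variables' equations.
Installs = -3·Clicks + 2·Budget + 5  [with Clicks=3, Budget=4]  = 4
LTV = |Installs - Revenue|  [with Installs=4, Revenue=0]  = 4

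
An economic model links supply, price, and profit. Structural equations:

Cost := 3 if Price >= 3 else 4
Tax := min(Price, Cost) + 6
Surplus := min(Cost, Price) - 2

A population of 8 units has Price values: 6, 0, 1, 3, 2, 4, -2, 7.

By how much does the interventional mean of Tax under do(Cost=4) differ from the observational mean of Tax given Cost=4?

The intervention sets Cost=4 in all 8 units regardless of Price. Recomputing Tax per unit gives 10, 6, 7, 9, 8, 10, 4, 10; average 8.
Observing Cost=4 restricts to units where Cost's equation naturally yields 4: Price ∈ {0, 1, 2, -2}. In that subpopulation Tax = 6, 7, 8, 4, mean 6.25.
Difference = 8 − 6.25 = 1.75.

1.75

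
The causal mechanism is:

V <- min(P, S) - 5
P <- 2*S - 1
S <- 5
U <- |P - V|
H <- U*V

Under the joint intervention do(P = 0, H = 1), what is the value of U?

5

The joint intervention fixes P = 0, H = 1, removing each variable's own equation.
V = min(P, S) - 5  [with P=0, S=5]  = -5
U = |P - V|  [with P=0, V=-5]  = 5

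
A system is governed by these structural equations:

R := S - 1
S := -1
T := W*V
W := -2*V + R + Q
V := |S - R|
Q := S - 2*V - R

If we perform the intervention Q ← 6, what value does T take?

Under do(Q=6), the mechanism Q := S - 2*V - R is discarded; Q is fixed at 6.
R = S - 1  [with S=-1]  = -2
V = |S - R|  [with S=-1, R=-2]  = 1
W = -2*V + R + Q  [with V=1, R=-2, Q=6]  = 2
T = W*V  [with W=2, V=1]  = 2

2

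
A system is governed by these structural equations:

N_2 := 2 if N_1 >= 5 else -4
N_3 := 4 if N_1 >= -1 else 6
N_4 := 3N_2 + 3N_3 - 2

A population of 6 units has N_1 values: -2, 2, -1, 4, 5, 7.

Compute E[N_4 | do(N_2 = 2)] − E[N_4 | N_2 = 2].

1

Every unit gets N_2=2 under the intervention. N_4 values become 22, 16, 16, 16, 16, 16; E[N_4|do(N_2=2)] = 17.
E[N_4|N_2=2] averages over only the 2 units with N_2=2 (N_1 = 5, 7): N_4 = 16, 16, mean 16.
Difference = 17 − 16 = 1.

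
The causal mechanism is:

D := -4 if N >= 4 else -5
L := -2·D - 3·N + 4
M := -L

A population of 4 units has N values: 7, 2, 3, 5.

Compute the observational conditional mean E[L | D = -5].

E[L|D=-5] averages over only the 2 units with D=-5 (N = 2, 3): L = 8, 5, mean 6.5.

6.5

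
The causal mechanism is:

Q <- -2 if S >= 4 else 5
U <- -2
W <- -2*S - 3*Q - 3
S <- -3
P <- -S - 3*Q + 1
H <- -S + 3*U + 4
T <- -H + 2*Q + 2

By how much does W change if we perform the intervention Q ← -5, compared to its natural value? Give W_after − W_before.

30

The intervention breaks the incoming arrows to Q: Q <- -2 if S >= 4 else 5 no longer applies, and Q = -5.
W = -2*S - 3*Q - 3  [with S=-3, Q=-5]  = 18
Without intervention: Q = -2 if S >= 4 else 5  [with S=-3]  = 5; W = -2*S - 3*Q - 3  [with S=-3, Q=5]  = -12.
Change = 18 − (-12) = 30.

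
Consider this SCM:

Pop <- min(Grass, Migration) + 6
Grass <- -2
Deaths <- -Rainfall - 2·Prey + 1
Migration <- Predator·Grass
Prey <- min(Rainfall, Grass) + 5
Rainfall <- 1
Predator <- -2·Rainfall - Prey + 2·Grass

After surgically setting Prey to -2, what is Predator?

-4

The intervention breaks the incoming arrows to Prey: Prey <- min(Rainfall, Grass) + 5 no longer applies, and Prey = -2.
Predator = -2·Rainfall - Prey + 2·Grass  [with Rainfall=1, Prey=-2, Grass=-2]  = -4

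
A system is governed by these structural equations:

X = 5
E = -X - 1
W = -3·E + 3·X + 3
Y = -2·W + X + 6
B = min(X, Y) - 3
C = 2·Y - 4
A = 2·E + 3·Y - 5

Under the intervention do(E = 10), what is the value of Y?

Under do(E=10), the mechanism E = -X - 1 is discarded; E is fixed at 10.
W = -3·E + 3·X + 3  [with E=10, X=5]  = -12
Y = -2·W + X + 6  [with W=-12, X=5]  = 35

35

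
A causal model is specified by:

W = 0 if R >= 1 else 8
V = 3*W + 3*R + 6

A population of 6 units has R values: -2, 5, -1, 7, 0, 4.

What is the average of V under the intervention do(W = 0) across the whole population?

12.5

Every unit gets W=0 under the intervention. V values become 0, 21, 3, 27, 6, 18; E[V|do(W=0)] = 12.5.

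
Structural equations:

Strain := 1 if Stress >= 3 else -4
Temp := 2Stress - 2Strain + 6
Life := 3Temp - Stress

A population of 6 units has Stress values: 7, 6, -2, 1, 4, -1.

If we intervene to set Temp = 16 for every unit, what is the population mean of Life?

45.5

The intervention sets Temp=16 in all 6 units regardless of Stress. Recomputing Life per unit gives 41, 42, 50, 47, 44, 49; average 45.5.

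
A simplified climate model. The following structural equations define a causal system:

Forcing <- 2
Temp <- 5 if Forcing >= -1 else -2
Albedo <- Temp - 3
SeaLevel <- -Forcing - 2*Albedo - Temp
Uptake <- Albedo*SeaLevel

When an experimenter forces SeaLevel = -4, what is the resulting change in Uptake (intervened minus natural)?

Intervening sets SeaLevel = -4 and removes its equation (SeaLevel <- -Forcing - 2*Albedo - Temp).
Temp = 5 if Forcing >= -1 else -2  [with Forcing=2]  = 5
Albedo = Temp - 3  [with Temp=5]  = 2
Uptake = Albedo*SeaLevel  [with Albedo=2, SeaLevel=-4]  = -8
Without intervention: Temp = 5 if Forcing >= -1 else -2  [with Forcing=2]  = 5; Albedo = Temp - 3  [with Temp=5]  = 2; SeaLevel = -Forcing - 2*Albedo - Temp  [with Forcing=2, Albedo=2, Temp=5]  = -11; Uptake = Albedo*SeaLevel  [with Albedo=2, SeaLevel=-11]  = -22.
Change = -8 − (-22) = 14.

14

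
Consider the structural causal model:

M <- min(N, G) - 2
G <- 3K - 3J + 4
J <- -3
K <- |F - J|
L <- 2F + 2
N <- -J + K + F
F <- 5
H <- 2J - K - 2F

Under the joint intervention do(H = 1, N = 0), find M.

Under do(H = 1, N = 0), each intervened variable's structural equation is replaced by its fixed value.
K = |F - J|  [with F=5, J=-3]  = 8
G = 3K - 3J + 4  [with K=8, J=-3]  = 37
M = min(N, G) - 2  [with N=0, G=37]  = -2

-2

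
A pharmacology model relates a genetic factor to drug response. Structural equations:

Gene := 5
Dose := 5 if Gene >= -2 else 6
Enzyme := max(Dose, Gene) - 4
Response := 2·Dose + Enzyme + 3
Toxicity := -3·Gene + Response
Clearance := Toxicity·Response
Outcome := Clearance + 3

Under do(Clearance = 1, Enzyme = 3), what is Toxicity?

Under do(Clearance = 1, Enzyme = 3), each intervened variable's structural equation is replaced by its fixed value.
Dose = 5 if Gene >= -2 else 6  [with Gene=5]  = 5
Response = 2·Dose + Enzyme + 3  [with Dose=5, Enzyme=3]  = 16
Toxicity = -3·Gene + Response  [with Gene=5, Response=16]  = 1

1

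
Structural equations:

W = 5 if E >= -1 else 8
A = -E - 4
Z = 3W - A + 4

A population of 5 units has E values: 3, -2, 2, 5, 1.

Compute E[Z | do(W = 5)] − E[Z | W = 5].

-0.95

do(W=5) breaks W's dependence on E. With W=5 fixed, Z across the units is 26, 21, 25, 28, 24, mean 24.8.
E[Z|W=5] averages over only the 4 units with W=5 (E = 3, 2, 5, 1): Z = 26, 25, 28, 24, mean 25.75.
Difference = 24.8 − 25.75 = -0.95.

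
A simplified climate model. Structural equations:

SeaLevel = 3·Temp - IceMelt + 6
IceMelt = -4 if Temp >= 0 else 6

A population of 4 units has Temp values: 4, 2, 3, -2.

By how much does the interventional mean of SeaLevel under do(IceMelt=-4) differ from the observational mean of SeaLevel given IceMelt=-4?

-3.75

do(IceMelt=-4) breaks IceMelt's dependence on Temp. With IceMelt=-4 fixed, SeaLevel across the units is 22, 16, 19, 4, mean 15.25.
Observing IceMelt=-4 restricts to units where IceMelt's equation naturally yields -4: Temp ∈ {4, 2, 3}. In that subpopulation SeaLevel = 22, 16, 19, mean 19.
Difference = 15.25 − 19 = -3.75.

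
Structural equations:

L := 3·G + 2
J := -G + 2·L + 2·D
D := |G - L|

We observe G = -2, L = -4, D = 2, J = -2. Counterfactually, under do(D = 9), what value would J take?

The intervention breaks the incoming arrows to D: D := |G - L| no longer applies, and D = 9.
L = 3·G + 2  [with G=-2]  = -4
J = -G + 2·L + 2·D  [with G=-2, L=-4, D=9]  = 12

12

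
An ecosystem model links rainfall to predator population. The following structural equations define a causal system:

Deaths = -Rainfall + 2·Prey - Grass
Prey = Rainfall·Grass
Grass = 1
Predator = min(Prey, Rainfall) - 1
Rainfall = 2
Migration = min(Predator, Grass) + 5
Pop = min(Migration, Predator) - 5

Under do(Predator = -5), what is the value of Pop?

The intervention breaks the incoming arrows to Predator: Predator = min(Prey, Rainfall) - 1 no longer applies, and Predator = -5.
Migration = min(Predator, Grass) + 5  [with Predator=-5, Grass=1]  = 0
Pop = min(Migration, Predator) - 5  [with Migration=0, Predator=-5]  = -10

-10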